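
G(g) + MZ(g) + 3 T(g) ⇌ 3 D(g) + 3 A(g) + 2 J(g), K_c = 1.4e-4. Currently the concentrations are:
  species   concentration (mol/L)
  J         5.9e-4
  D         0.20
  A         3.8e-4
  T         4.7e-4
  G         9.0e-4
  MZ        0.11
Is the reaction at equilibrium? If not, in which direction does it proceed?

Q_c = [D]³·[A]³·[J]² / ([G]·[MZ]·[T]³) = (0.20)³·(3.8e-4)³·(5.9e-4)² / ((9.0e-4)·(0.11)·(4.7e-4)³) = 1.5e-5
Q_c = 1.5e-5 < K_c = 1.4e-4, so the forward reaction proceeds.

toward products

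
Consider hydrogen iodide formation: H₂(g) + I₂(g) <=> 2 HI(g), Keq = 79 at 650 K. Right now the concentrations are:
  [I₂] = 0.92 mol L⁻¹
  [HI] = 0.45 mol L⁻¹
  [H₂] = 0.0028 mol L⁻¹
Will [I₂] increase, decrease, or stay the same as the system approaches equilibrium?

stay the same

Q = [HI]² / ([H₂]·[I₂]) = (0.45)² / ((0.0028)·(0.92)) = 79
Q = 79 = Keq; the system is at equilibrium.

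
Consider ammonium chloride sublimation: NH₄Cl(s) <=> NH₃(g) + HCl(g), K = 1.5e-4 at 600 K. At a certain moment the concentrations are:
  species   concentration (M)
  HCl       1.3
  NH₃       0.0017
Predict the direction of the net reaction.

(NH₄Cl is a pure solid — omitted from Q.)
Q = [NH₃]·[HCl] = (0.0017)·(1.3) = 0.0022
Q = 0.0022 > K = 1.5e-4, so the reverse reaction proceeds.

reverse (toward reactants)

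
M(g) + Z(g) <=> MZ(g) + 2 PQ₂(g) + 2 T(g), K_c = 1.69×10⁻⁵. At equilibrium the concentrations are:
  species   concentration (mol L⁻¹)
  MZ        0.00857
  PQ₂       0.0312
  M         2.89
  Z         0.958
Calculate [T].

[T] = 2.37 mol L⁻¹

At equilibrium, K_c = [MZ]·[PQ₂]²·[T]² / ([M]·[Z]) = 1.69×10⁻⁵.
(0.00857)·(0.0312)²·([T])² / ((2.89)·(0.958)) = 1.69×10⁻⁵
[T]² = 5.61 ⇒ [T] = 2.37 mol L⁻¹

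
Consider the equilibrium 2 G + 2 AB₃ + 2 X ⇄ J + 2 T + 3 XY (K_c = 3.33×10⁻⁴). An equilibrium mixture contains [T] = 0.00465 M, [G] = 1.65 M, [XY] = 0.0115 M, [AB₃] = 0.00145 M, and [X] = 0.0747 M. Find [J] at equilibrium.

[J] = 0.323 M

At equilibrium, K_c = [J]·[T]²·[XY]³ / ([G]²·[AB₃]²·[X]²) = 3.33×10⁻⁴.
([J])·(0.00465)²·(0.0115)³ / ((1.65)²·(0.00145)²·(0.0747)²) = 3.33×10⁻⁴
[J] = 0.323 M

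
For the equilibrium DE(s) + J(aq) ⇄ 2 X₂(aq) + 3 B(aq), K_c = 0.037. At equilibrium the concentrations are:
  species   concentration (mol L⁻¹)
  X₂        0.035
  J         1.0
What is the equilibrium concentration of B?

[B] = 3.1 mol L⁻¹

(DE is a pure solid — omitted from K_c.)
At equilibrium, K_c = [X₂]²·[B]³ / [J] = 0.037.
(0.035)²·([B])³ / (1.0) = 0.037
[B]³ = 30.2 ⇒ [B] = 3.1 mol L⁻¹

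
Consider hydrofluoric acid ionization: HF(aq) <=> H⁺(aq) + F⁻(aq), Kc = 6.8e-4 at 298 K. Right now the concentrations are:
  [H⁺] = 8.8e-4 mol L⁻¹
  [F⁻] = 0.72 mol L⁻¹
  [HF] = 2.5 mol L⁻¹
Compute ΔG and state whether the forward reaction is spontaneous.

ΔG = -2.45 kJ/mol; the forward reaction is spontaneous

Qc = [H⁺]·[F⁻] / [HF] = (8.8e-4)·(0.72) / (2.5) = 2.53e-4
ΔG = RT ln(Qc/Kc) = (8.314 J mol⁻¹ K⁻¹)(298 K) × ln(2.53e-4/6.8e-4)
   = (2.478 kJ/mol)(-0.9887) = -2.45 kJ/mol
ΔG < 0, so the forward reaction is spontaneous (proceeds forward).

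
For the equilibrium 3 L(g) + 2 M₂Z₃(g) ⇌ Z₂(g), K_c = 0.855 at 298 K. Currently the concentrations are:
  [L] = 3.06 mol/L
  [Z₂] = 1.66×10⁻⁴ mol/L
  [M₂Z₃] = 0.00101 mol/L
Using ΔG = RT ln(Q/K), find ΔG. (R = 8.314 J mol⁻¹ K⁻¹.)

Q_c = [Z₂] / ([L]³·[M₂Z₃]²) = (1.66×10⁻⁴) / ((3.06)³·(0.00101)²) = 5.68
ΔG = RT ln(Q_c/K_c) = (8.314 J mol⁻¹ K⁻¹)(298 K) × ln(5.68/0.855)
   = (2.478 kJ/mol)(1.894) = 4.69 kJ/mol
ΔG > 0, so the forward reaction is non-spontaneous (proceeds in reverse).

ΔG = 4.69 kJ/mol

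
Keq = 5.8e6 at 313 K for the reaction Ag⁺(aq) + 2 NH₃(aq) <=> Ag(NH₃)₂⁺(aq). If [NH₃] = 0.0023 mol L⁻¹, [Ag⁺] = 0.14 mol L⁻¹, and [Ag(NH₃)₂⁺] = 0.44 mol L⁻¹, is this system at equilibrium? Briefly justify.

no; Q < K, reaction proceeds forward

Q = [Ag(NH₃)₂⁺] / ([Ag⁺]·[NH₃]²) = (0.44) / ((0.14)·(0.0023)²) = 5.9e5
Q = 5.9e5 < Keq = 5.8e6: net forward reaction.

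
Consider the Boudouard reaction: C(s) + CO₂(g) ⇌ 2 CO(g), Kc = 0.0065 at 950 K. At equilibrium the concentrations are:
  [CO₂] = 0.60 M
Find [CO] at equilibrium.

(C is a pure solid — omitted from Kc.)
At equilibrium, Kc = [CO]² / [CO₂] = 0.0065.
([CO])² / (0.60) = 0.0065
[CO]² = 0.00390 ⇒ [CO] = 0.062 M

[CO] = 0.062 M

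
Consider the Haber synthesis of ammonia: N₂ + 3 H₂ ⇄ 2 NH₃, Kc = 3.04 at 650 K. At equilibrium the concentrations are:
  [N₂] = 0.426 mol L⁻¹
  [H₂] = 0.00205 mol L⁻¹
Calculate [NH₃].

At equilibrium, Kc = [NH₃]² / ([N₂]·[H₂]³) = 3.04.
([NH₃])² / ((0.426)·(0.00205)³) = 3.04
[NH₃]² = 1.12×10⁻⁸ ⇒ [NH₃] = 1.06×10⁻⁴ mol L⁻¹

[NH₃] = 1.06×10⁻⁴ mol L⁻¹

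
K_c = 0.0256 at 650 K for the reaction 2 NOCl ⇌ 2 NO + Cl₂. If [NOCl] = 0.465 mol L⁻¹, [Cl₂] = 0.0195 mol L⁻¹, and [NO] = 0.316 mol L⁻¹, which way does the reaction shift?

in the forward direction

Q_c = [NO]²·[Cl₂] / [NOCl]² = (0.316)²·(0.0195) / (0.465)² = 0.00901
Q_c = 0.00901 < K_c = 0.0256, so the forward reaction proceeds.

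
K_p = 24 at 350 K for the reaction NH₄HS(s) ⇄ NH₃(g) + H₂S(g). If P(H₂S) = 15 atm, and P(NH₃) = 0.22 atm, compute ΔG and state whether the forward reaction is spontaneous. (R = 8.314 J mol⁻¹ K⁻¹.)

ΔG = -5.77 kJ/mol; the forward reaction is spontaneous

(NH₄HS is a pure solid — omitted from Q_p.)
Q_p = P(NH₃)·P(H₂S) = (0.22)·(15) = 3.30
ΔG = RT ln(Q_p/K_p) = (8.314 J mol⁻¹ K⁻¹)(350 K) × ln(3.30/24)
   = (2.910 kJ/mol)(-1.984) = -5.77 kJ/mol
ΔG < 0, so the forward reaction is spontaneous (proceeds forward).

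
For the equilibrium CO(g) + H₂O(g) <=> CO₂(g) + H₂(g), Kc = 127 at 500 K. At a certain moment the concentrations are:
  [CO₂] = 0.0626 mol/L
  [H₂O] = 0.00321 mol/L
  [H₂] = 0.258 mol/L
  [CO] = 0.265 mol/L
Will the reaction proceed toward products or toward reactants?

to the right

Qc = [CO₂]·[H₂] / ([CO]·[H₂O]) = (0.0626)·(0.258) / ((0.265)·(0.00321)) = 19.0
Qc = 19.0 < Kc = 127, so the forward reaction proceeds.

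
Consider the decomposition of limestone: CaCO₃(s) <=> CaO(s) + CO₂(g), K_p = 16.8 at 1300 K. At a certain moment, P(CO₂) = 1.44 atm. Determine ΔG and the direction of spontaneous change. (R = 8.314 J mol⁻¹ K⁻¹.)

ΔG = -26.6 kJ/mol; the forward reaction is spontaneous

(CaCO₃, CaO are pure solids — omitted from Q_p.)
Q_p = P(CO₂) = 1.44
ΔG = RT ln(Q_p/K_p) = (8.314 J mol⁻¹ K⁻¹)(1300 K) × ln(1.44/16.8)
   = (10.81 kJ/mol)(-2.457) = -26.6 kJ/mol
ΔG < 0, so the forward reaction is spontaneous (proceeds forward).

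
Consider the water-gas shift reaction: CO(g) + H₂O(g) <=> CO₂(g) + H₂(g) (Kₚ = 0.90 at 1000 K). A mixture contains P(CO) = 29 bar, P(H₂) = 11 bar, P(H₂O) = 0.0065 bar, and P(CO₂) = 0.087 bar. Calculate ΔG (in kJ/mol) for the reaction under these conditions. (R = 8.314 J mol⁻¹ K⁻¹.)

Qₚ = P(CO₂)·P(H₂) / (P(CO)·P(H₂O)) = (0.087)·(11) / ((29)·(0.0065)) = 5.08
ΔG = RT ln(Qₚ/Kₚ) = (8.314 J mol⁻¹ K⁻¹)(1000 K) × ln(5.08/0.90)
   = (8.314 kJ/mol)(1.731) = 14.4 kJ/mol
ΔG > 0, so the forward reaction is non-spontaneous (proceeds in reverse).

ΔG = 14.4 kJ/mol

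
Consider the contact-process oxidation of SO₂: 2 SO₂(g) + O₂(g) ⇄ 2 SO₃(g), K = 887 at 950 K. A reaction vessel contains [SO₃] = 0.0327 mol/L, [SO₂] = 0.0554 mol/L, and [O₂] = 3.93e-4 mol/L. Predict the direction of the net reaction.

Q = [SO₃]² / ([SO₂]²·[O₂]) = (0.0327)² / ((0.0554)²·(3.93e-4)) = 887
Q = 887 = K, so the system is already at equilibrium.

at equilibrium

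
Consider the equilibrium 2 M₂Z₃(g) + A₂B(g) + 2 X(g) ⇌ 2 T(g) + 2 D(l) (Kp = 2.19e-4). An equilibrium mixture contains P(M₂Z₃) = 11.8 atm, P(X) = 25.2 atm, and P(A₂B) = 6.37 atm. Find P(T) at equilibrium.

P(T) = 11.1 atm

(D is a pure liquid — omitted from Kp.)
At equilibrium, Kp = P(T)² / (P(M₂Z₃)²·P(A₂B)·P(X)²) = 2.19e-4.
(P(T))² / ((11.8)²·(6.37)·(25.2)²) = 2.19e-4
P(T)² = 123 ⇒ P(T) = 11.1 atm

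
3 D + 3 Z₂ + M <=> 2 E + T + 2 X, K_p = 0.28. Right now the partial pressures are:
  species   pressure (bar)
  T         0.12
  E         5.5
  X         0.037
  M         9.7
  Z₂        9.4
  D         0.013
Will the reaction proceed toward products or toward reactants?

at equilibrium

Q_p = P(E)²·P(T)·P(X)² / (P(D)³·P(Z₂)³·P(M)) = (5.5)²·(0.12)·(0.037)² / ((0.013)³·(9.4)³·(9.7)) = 0.28
Q_p = 0.28 = K_p, so the system is already at equilibrium.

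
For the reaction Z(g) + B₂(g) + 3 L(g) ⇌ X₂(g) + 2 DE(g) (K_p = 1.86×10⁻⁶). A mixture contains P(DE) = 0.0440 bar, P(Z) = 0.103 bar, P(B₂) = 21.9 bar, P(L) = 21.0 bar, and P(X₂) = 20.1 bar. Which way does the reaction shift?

Q_p = P(X₂)·P(DE)² / (P(Z)·P(B₂)·P(L)³) = (20.1)·(0.0440)² / ((0.103)·(21.9)·(21.0)³) = 1.86×10⁻⁶
Q_p = 1.86×10⁻⁶ = K_p, so the system is already at equilibrium.

at equilibrium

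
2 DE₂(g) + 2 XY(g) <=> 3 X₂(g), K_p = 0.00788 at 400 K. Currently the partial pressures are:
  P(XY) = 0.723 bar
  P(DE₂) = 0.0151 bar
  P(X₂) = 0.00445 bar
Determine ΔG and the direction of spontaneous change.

Q_p = P(X₂)³ / (P(DE₂)²·P(XY)²) = (0.00445)³ / ((0.0151)²·(0.723)²) = 7.39×10⁻⁴
ΔG = RT ln(Q_p/K_p) = (8.314 J mol⁻¹ K⁻¹)(400 K) × ln(7.39×10⁻⁴/0.00788)
   = (3.326 kJ/mol)(-2.367) = -7.87 kJ/mol
ΔG < 0, so the forward reaction is spontaneous (proceeds forward).

ΔG = -7.87 kJ/mol; the forward reaction is spontaneous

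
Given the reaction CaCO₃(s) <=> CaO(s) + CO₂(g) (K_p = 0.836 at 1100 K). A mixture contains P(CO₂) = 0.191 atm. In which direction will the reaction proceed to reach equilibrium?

in the forward direction

(CaCO₃, CaO are pure solids — omitted from Q_p.)
Q_p = P(CO₂) = 0.191
Q_p = 0.191 < K_p = 0.836, so the forward reaction proceeds.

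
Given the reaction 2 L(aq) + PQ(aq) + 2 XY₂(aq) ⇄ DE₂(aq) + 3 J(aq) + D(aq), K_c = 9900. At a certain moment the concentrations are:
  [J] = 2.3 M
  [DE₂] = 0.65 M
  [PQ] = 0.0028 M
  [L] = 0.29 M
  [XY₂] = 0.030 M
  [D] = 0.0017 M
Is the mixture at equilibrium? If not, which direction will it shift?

Q_c = [DE₂]·[J]³·[D] / ([L]²·[PQ]·[XY₂]²) = (0.65)·(2.3)³·(0.0017) / ((0.29)²·(0.0028)·(0.030)²) = 63000
Q_c = 63000 > K_c = 9900: net reverse reaction.

no; Q > K, reaction proceeds in reverse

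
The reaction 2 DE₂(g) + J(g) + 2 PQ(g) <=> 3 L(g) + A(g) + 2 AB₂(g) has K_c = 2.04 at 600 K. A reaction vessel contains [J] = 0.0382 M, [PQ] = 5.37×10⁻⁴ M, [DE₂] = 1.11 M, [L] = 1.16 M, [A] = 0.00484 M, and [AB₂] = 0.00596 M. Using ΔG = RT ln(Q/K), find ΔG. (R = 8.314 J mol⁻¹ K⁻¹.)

ΔG = 11.3 kJ/mol

Q_c = [L]³·[A]·[AB₂]² / ([DE₂]²·[J]·[PQ]²) = (1.16)³·(0.00484)·(0.00596)² / ((1.11)²·(0.0382)·(5.37×10⁻⁴)²) = 19.8
ΔG = RT ln(Q_c/K_c) = (8.314 J mol⁻¹ K⁻¹)(600 K) × ln(19.8/2.04)
   = (4.988 kJ/mol)(2.273) = 11.3 kJ/mol
ΔG > 0, so the forward reaction is non-spontaneous (proceeds in reverse).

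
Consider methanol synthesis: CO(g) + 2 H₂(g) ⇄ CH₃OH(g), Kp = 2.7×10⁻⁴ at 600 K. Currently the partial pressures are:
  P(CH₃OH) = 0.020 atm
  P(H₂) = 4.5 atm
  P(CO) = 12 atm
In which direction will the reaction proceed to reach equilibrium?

to the right

Qp = P(CH₃OH) / (P(CO)·P(H₂)²) = (0.020) / ((12)·(4.5)²) = 8.2×10⁻⁵
Qp = 8.2×10⁻⁵ < Kp = 2.7×10⁻⁴, so the forward reaction proceeds.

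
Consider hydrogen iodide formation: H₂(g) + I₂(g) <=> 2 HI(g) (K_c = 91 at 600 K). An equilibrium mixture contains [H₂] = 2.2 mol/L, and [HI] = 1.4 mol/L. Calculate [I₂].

At equilibrium, K_c = [HI]² / ([H₂]·[I₂]) = 91.
(1.4)² / ((2.2)·([I₂])) = 91
[I₂] = 0.00979 = 0.0098 mol/L

[I₂] = 0.0098 mol/L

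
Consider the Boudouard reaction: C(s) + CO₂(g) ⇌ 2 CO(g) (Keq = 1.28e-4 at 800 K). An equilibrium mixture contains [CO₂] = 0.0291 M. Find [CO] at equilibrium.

[CO] = 0.00193 M

(C is a pure solid — omitted from Keq.)
At equilibrium, Keq = [CO]² / [CO₂] = 1.28e-4.
([CO])² / (0.0291) = 1.28e-4
[CO]² = 3.72e-6 ⇒ [CO] = 0.00193 M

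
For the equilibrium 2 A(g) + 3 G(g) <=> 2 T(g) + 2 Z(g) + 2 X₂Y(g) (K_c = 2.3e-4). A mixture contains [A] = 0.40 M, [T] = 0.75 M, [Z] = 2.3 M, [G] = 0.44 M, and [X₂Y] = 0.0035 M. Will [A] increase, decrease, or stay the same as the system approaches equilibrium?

Q_c = [T]²·[Z]²·[X₂Y]² / ([A]²·[G]³) = (0.75)²·(2.3)²·(0.0035)² / ((0.40)²·(0.44)³) = 0.0027
Q_c = 0.0027 > K_c = 2.3e-4: net reverse reaction.
A is a reactant, so it increases.

increase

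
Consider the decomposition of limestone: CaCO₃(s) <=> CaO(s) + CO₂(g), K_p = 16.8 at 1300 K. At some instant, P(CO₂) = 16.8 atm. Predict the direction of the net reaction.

no net change (already at equilibrium)

(CaCO₃, CaO are pure solids — omitted from Q_p.)
Q_p = P(CO₂) = 16.8
Q_p = 16.8 = K_p, so the system is already at equilibrium.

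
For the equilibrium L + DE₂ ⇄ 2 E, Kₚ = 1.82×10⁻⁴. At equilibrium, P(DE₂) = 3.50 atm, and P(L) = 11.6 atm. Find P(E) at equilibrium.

At equilibrium, Kₚ = P(E)² / (P(L)·P(DE₂)) = 1.82×10⁻⁴.
(P(E))² / ((11.6)·(3.50)) = 1.82×10⁻⁴
P(E)² = 0.00739 ⇒ P(E) = 0.0860 atm

P(E) = 0.0860 atm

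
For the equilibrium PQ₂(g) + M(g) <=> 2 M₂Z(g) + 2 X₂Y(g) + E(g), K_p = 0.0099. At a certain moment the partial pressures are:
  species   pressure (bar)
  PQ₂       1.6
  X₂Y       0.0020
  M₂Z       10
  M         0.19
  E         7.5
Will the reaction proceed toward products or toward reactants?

Q_p = P(M₂Z)²·P(X₂Y)²·P(E) / (P(PQ₂)·P(M)) = (10)²·(0.0020)²·(7.5) / ((1.6)·(0.19)) = 0.0099
Q_p = 0.0099 = K_p, so the system is already at equilibrium.

at equilibrium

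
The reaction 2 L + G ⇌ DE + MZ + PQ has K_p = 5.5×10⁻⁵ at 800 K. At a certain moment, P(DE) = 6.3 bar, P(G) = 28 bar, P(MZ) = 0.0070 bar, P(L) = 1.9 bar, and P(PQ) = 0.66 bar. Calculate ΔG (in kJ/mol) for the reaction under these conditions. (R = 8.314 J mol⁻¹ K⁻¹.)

ΔG = 11.0 kJ/mol

Q_p = P(DE)·P(MZ)·P(PQ) / (P(L)²·P(G)) = (6.3)·(0.0070)·(0.66) / ((1.9)²·(28)) = 2.88×10⁻⁴
ΔG = RT ln(Q_p/K_p) = (8.314 J mol⁻¹ K⁻¹)(800 K) × ln(2.88×10⁻⁴/5.5×10⁻⁵)
   = (6.651 kJ/mol)(1.656) = 11.0 kJ/mol
ΔG > 0, so the forward reaction is non-spontaneous (proceeds in reverse).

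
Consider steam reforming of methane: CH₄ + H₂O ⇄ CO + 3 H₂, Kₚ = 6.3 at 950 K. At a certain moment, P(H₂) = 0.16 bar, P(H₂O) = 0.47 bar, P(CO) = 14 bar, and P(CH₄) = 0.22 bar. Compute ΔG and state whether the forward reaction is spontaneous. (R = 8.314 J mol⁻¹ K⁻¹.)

Qₚ = P(CO)·P(H₂)³ / (P(CH₄)·P(H₂O)) = (14)·(0.16)³ / ((0.22)·(0.47)) = 0.555
ΔG = RT ln(Qₚ/Kₚ) = (8.314 J mol⁻¹ K⁻¹)(950 K) × ln(0.555/6.3)
   = (7.898 kJ/mol)(-2.429) = -19.2 kJ/mol
ΔG < 0, so the forward reaction is spontaneous (proceeds forward).

ΔG = -19.2 kJ/mol; the forward reaction is spontaneous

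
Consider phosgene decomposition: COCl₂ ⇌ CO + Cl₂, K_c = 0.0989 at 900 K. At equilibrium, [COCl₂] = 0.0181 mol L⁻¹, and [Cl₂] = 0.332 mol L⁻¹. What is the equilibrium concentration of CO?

At equilibrium, K_c = [CO]·[Cl₂] / [COCl₂] = 0.0989.
([CO])·(0.332) / (0.0181) = 0.0989
[CO] = 0.00539 mol L⁻¹

[CO] = 0.00539 mol L⁻¹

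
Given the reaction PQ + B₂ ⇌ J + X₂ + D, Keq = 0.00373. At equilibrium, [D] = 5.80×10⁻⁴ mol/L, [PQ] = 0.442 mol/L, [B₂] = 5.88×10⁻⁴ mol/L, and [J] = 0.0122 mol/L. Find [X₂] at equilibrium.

At equilibrium, Keq = [J]·[X₂]·[D] / ([PQ]·[B₂]) = 0.00373.
(0.0122)·([X₂])·(5.80×10⁻⁴) / ((0.442)·(5.88×10⁻⁴)) = 0.00373
[X₂] = 0.137 mol/L

[X₂] = 0.137 mol/L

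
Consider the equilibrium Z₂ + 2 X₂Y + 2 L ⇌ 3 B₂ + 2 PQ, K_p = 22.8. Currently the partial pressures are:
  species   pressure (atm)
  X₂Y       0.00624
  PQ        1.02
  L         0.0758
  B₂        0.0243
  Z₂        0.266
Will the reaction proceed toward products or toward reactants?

Q_p = P(B₂)³·P(PQ)² / (P(Z₂)·P(X₂Y)²·P(L)²) = (0.0243)³·(1.02)² / ((0.266)·(0.00624)²·(0.0758)²) = 251
Q_p = 251 > K_p = 22.8, so the reverse reaction proceeds.

to the left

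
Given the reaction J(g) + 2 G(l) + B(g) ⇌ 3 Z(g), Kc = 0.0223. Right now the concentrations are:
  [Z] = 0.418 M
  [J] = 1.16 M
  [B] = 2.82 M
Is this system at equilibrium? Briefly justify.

yes, at equilibrium

(G is a pure liquid — omitted from Qc.)
Qc = [Z]³ / ([J]·[B]) = (0.418)³ / ((1.16)·(2.82)) = 0.0223
Qc = 0.0223 = Kc; the system is at equilibrium.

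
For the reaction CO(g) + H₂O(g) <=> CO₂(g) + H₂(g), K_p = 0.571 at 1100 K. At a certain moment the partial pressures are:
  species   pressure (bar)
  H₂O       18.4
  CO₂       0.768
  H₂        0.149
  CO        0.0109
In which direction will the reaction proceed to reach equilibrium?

Q_p = P(CO₂)·P(H₂) / (P(CO)·P(H₂O)) = (0.768)·(0.149) / ((0.0109)·(18.4)) = 0.571
Q_p = 0.571 = K_p, so the system is already at equilibrium.

neither direction; the system is at equilibrium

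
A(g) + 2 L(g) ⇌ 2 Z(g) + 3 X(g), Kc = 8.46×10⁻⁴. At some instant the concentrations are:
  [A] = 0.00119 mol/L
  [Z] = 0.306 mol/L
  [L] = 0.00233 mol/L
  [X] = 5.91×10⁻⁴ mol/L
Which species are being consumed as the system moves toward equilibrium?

Qc = [Z]²·[X]³ / ([A]·[L]²) = (0.306)²·(5.91×10⁻⁴)³ / ((0.00119)·(0.00233)²) = 0.00299
Qc = 0.00299 > Kc = 8.46×10⁻⁴: net reverse reaction.

Z, X (products)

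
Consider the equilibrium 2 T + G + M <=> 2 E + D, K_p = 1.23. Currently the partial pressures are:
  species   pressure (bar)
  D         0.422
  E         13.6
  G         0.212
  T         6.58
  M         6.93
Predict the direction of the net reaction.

at equilibrium

Q_p = P(E)²·P(D) / (P(T)²·P(G)·P(M)) = (13.6)²·(0.422) / ((6.58)²·(0.212)·(6.93)) = 1.23
Q_p = 1.23 = K_p, so the system is already at equilibrium.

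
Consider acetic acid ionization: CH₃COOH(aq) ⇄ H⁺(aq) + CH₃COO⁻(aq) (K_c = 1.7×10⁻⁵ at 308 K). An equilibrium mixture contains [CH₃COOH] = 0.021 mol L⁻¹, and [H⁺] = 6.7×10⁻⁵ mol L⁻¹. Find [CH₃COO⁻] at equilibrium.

At equilibrium, K_c = [H⁺]·[CH₃COO⁻] / [CH₃COOH] = 1.7×10⁻⁵.
(6.7×10⁻⁵)·([CH₃COO⁻]) / (0.021) = 1.7×10⁻⁵
[CH₃COO⁻] = 0.00533 = 0.0053 mol L⁻¹

[CH₃COO⁻] = 0.0053 mol L⁻¹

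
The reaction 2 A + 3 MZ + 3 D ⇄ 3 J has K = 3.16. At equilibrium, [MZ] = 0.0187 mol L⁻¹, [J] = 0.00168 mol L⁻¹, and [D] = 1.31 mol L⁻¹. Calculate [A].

At equilibrium, K = [J]³ / ([A]²·[MZ]³·[D]³) = 3.16.
(0.00168)³ / (([A])²·(0.0187)³·(1.31)³) = 3.16
[A]² = 1.02×10⁻⁴ ⇒ [A] = 0.0101 mol L⁻¹

[A] = 0.0101 mol L⁻¹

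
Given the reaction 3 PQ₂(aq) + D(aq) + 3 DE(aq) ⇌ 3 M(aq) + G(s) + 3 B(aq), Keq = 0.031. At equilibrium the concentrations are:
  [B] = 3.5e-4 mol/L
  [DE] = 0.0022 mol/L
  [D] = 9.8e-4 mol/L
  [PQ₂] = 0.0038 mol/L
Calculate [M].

(G is a pure solid — omitted from Keq.)
At equilibrium, Keq = [M]³·[B]³ / ([PQ₂]³·[D]·[DE]³) = 0.031.
([M])³·(3.5e-4)³ / ((0.0038)³·(9.8e-4)·(0.0022)³) = 0.031
[M]³ = 4.14e-10 ⇒ [M] = 7.5e-4 mol/L

[M] = 7.5e-4 mol/L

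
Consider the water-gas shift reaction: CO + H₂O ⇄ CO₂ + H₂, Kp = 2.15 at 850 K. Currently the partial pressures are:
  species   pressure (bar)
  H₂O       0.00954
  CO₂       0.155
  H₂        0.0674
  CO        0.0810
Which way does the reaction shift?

to the left

Qp = P(CO₂)·P(H₂) / (P(CO)·P(H₂O)) = (0.155)·(0.0674) / ((0.0810)·(0.00954)) = 13.5
Qp = 13.5 > Kp = 2.15, so the reverse reaction proceeds.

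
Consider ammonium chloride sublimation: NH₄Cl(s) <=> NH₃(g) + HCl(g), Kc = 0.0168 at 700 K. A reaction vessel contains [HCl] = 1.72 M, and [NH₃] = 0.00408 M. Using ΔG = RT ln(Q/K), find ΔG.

ΔG = -5.08 kJ/mol

(NH₄Cl is a pure solid — omitted from Qc.)
Qc = [NH₃]·[HCl] = (0.00408)·(1.72) = 0.00702
ΔG = RT ln(Qc/Kc) = (8.314 J mol⁻¹ K⁻¹)(700 K) × ln(0.00702/0.0168)
   = (5.820 kJ/mol)(-0.8726) = -5.08 kJ/mol
ΔG < 0, so the forward reaction is spontaneous (proceeds forward).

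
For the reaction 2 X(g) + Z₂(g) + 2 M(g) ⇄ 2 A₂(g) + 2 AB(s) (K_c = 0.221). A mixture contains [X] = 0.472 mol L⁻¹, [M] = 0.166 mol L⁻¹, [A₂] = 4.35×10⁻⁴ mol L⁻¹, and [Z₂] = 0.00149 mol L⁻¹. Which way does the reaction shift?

(AB is a pure solid — omitted from Q_c.)
Q_c = [A₂]² / ([X]²·[Z₂]·[M]²) = (4.35×10⁻⁴)² / ((0.472)²·(0.00149)·(0.166)²) = 0.0207
Q_c = 0.0207 < K_c = 0.221, so the forward reaction proceeds.

in the forward direction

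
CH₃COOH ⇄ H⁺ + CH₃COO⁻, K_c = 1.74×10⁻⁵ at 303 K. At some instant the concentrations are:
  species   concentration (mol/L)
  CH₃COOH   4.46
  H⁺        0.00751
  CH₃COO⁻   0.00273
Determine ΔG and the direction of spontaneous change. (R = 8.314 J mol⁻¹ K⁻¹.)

ΔG = -3.35 kJ/mol; the forward reaction is spontaneous

Q_c = [H⁺]·[CH₃COO⁻] / [CH₃COOH] = (0.00751)·(0.00273) / (4.46) = 4.60×10⁻⁶
ΔG = RT ln(Q_c/K_c) = (8.314 J mol⁻¹ K⁻¹)(303 K) × ln(4.60×10⁻⁶/1.74×10⁻⁵)
   = (2.519 kJ/mol)(-1.330) = -3.35 kJ/mol
ΔG < 0, so the forward reaction is spontaneous (proceeds forward).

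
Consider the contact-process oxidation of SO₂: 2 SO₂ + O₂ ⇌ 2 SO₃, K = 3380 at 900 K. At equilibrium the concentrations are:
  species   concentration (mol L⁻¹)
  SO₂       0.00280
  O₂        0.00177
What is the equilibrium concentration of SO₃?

At equilibrium, K = [SO₃]² / ([SO₂]²·[O₂]) = 3380.
([SO₃])² / ((0.00280)²·(0.00177)) = 3380
[SO₃]² = 4.69e-5 ⇒ [SO₃] = 0.00685 mol L⁻¹

[SO₃] = 0.00685 mol L⁻¹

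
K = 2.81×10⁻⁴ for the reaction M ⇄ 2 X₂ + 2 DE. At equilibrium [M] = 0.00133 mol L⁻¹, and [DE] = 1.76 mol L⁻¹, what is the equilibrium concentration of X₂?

At equilibrium, K = [X₂]²·[DE]² / [M] = 2.81×10⁻⁴.
([X₂])²·(1.76)² / (0.00133) = 2.81×10⁻⁴
[X₂]² = 1.21×10⁻⁷ ⇒ [X₂] = 3.47×10⁻⁴ mol L⁻¹

[X₂] = 3.47×10⁻⁴ mol L⁻¹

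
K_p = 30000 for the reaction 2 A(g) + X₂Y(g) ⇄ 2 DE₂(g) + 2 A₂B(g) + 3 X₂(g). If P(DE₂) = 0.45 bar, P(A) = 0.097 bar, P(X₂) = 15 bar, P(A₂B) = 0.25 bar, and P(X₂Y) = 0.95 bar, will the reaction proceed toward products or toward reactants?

toward products

Q_p = P(DE₂)²·P(A₂B)²·P(X₂)³ / (P(A)²·P(X₂Y)) = (0.45)²·(0.25)²·(15)³ / ((0.097)²·(0.95)) = 4800
Q_p = 4800 < K_p = 30000, so the forward reaction proceeds.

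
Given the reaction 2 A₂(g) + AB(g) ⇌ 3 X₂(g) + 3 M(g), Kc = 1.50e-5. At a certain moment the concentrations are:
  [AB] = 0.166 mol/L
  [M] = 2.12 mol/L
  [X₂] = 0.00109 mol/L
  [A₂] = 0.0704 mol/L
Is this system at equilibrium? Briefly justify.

Qc = [X₂]³·[M]³ / ([A₂]²·[AB]) = (0.00109)³·(2.12)³ / ((0.0704)²·(0.166)) = 1.50e-5
Qc = 1.50e-5 = Kc; the system is at equilibrium.

yes, at equilibrium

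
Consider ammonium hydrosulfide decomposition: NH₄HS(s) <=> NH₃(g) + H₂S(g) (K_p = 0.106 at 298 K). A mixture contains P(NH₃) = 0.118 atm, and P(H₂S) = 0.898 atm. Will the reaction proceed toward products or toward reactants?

no net change (already at equilibrium)

(NH₄HS is a pure solid — omitted from Q_p.)
Q_p = P(NH₃)·P(H₂S) = (0.118)·(0.898) = 0.106
Q_p = 0.106 = K_p, so the system is already at equilibrium.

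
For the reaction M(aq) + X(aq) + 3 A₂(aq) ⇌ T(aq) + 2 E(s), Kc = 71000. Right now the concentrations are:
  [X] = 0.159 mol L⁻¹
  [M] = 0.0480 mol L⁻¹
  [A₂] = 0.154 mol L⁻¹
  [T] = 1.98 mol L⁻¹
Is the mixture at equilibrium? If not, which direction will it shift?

(E is a pure solid — omitted from Qc.)
Qc = [T] / ([M]·[X]·[A₂]³) = (1.98) / ((0.0480)·(0.159)·(0.154)³) = 71000
Qc = 71000 = Kc; the system is at equilibrium.

yes, at equilibrium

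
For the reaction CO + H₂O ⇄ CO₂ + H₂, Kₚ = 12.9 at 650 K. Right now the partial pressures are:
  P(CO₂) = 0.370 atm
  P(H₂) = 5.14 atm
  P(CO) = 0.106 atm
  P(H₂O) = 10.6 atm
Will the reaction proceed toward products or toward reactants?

in the forward direction

Qₚ = P(CO₂)·P(H₂) / (P(CO)·P(H₂O)) = (0.370)·(5.14) / ((0.106)·(10.6)) = 1.69
Qₚ = 1.69 < Kₚ = 12.9, so the forward reaction proceeds.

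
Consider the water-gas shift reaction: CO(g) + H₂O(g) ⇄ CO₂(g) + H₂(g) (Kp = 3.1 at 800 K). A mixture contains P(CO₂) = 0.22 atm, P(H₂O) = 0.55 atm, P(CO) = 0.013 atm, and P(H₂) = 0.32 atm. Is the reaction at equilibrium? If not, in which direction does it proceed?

Qp = P(CO₂)·P(H₂) / (P(CO)·P(H₂O)) = (0.22)·(0.32) / ((0.013)·(0.55)) = 9.8
Qp = 9.8 > Kp = 3.1, so the reverse reaction proceeds.

reverse (toward reactants)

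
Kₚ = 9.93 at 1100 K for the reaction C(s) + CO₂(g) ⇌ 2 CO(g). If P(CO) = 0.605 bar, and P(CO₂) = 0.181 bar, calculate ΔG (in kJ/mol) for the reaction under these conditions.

(C is a pure solid — omitted from Qₚ.)
Qₚ = P(CO)² / P(CO₂) = (0.605)² / (0.181) = 2.02
ΔG = RT ln(Qₚ/Kₚ) = (8.314 J mol⁻¹ K⁻¹)(1100 K) × ln(2.02/9.93)
   = (9.145 kJ/mol)(-1.592) = -14.6 kJ/mol
ΔG < 0, so the forward reaction is spontaneous (proceeds forward).

ΔG = -14.6 kJ/mol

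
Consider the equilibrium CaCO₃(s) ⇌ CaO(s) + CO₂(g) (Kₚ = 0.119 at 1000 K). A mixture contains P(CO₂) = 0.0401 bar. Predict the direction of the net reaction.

toward products

(CaCO₃, CaO are pure solids — omitted from Qₚ.)
Qₚ = P(CO₂) = 0.0401
Qₚ = 0.0401 < Kₚ = 0.119, so the forward reaction proceeds.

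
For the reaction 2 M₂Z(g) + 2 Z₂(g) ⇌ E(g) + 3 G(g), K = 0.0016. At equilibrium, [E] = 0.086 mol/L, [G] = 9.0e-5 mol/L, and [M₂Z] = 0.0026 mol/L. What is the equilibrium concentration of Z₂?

[Z₂] = 0.0024 mol/L

At equilibrium, K = [E]·[G]³ / ([M₂Z]²·[Z₂]²) = 0.0016.
(0.086)·(9.0e-5)³ / ((0.0026)²·([Z₂])²) = 0.0016
[Z₂]² = 5.80e-6 ⇒ [Z₂] = 0.0024 mol/L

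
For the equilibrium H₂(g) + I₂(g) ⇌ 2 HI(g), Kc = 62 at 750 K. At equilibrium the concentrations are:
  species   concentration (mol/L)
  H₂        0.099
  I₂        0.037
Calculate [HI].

At equilibrium, Kc = [HI]² / ([H₂]·[I₂]) = 62.
([HI])² / ((0.099)·(0.037)) = 62
[HI]² = 0.227 ⇒ [HI] = 0.48 mol/L

[HI] = 0.48 mol/L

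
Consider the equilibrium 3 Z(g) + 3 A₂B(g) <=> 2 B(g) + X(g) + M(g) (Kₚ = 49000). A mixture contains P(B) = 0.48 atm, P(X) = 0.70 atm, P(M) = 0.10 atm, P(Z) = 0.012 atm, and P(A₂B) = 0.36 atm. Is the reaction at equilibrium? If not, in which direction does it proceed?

Qₚ = P(B)²·P(X)·P(M) / (P(Z)³·P(A₂B)³) = (0.48)²·(0.70)·(0.10) / ((0.012)³·(0.36)³) = 2.0×10⁵
Qₚ = 2.0×10⁵ > Kₚ = 49000, so the reverse reaction proceeds.

toward reactants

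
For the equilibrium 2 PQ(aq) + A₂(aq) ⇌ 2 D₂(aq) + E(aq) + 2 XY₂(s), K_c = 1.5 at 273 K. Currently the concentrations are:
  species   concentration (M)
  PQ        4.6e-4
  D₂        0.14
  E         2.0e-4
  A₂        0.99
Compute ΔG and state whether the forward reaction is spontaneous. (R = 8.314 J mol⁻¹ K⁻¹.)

(XY₂ is a pure solid — omitted from Q_c.)
Q_c = [D₂]²·[E] / ([PQ]²·[A₂]) = (0.14)²·(2.0e-4) / ((4.6e-4)²·(0.99)) = 18.7
ΔG = RT ln(Q_c/K_c) = (8.314 J mol⁻¹ K⁻¹)(273 K) × ln(18.7/1.5)
   = (2.270 kJ/mol)(2.523) = 5.73 kJ/mol
ΔG > 0, so the forward reaction is non-spontaneous (proceeds in reverse).

ΔG = 5.73 kJ/mol; the forward reaction is non-spontaneous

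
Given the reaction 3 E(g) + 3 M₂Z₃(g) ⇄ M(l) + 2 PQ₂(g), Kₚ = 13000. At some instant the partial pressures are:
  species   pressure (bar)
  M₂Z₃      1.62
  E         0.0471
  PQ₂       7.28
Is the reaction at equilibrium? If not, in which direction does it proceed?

toward reactants

(M is a pure liquid — omitted from Qₚ.)
Qₚ = P(PQ₂)² / (P(E)³·P(M₂Z₃)³) = (7.28)² / ((0.0471)³·(1.62)³) = 1.19×10⁵
Qₚ = 1.19×10⁵ > Kₚ = 13000, so the reverse reaction proceeds.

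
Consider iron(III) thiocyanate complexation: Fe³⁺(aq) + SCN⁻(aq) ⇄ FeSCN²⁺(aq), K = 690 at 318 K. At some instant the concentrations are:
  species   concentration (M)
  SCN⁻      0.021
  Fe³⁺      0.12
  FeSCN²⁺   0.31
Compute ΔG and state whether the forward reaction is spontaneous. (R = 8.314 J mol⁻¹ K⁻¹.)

Q = [FeSCN²⁺] / ([Fe³⁺]·[SCN⁻]) = (0.31) / ((0.12)·(0.021)) = 123
ΔG = RT ln(Q/K) = (8.314 J mol⁻¹ K⁻¹)(318 K) × ln(123/690)
   = (2.644 kJ/mol)(-1.725) = -4.56 kJ/mol
ΔG < 0, so the forward reaction is spontaneous (proceeds forward).

ΔG = -4.56 kJ/mol; the forward reaction is spontaneous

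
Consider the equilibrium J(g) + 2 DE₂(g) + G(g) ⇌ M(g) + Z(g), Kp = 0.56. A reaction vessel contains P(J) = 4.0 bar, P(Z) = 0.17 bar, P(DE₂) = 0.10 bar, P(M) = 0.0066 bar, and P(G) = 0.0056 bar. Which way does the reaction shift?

Qp = P(M)·P(Z) / (P(J)·P(DE₂)²·P(G)) = (0.0066)·(0.17) / ((4.0)·(0.10)²·(0.0056)) = 5.0
Qp = 5.0 > Kp = 0.56, so the reverse reaction proceeds.

in the reverse direction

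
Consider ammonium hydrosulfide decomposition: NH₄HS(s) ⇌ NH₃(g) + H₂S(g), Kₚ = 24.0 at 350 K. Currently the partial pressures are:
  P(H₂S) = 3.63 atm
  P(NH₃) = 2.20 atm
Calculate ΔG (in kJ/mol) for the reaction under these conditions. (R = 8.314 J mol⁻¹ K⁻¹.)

ΔG = -3.20 kJ/mol

(NH₄HS is a pure solid — omitted from Qₚ.)
Qₚ = P(NH₃)·P(H₂S) = (2.20)·(3.63) = 7.99
ΔG = RT ln(Qₚ/Kₚ) = (8.314 J mol⁻¹ K⁻¹)(350 K) × ln(7.99/24.0)
   = (2.910 kJ/mol)(-1.100) = -3.20 kJ/mol
ΔG < 0, so the forward reaction is spontaneous (proceeds forward).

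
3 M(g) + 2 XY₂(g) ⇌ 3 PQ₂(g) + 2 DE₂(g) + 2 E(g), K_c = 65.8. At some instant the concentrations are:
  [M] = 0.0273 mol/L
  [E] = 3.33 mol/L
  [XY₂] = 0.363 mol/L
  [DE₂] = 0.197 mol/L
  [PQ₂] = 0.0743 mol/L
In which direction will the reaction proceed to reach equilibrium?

Q_c = [PQ₂]³·[DE₂]²·[E]² / ([M]³·[XY₂]²) = (0.0743)³·(0.197)²·(3.33)² / ((0.0273)³·(0.363)²) = 65.8
Q_c = 65.8 = K_c, so the system is already at equilibrium.

no net change (already at equilibrium)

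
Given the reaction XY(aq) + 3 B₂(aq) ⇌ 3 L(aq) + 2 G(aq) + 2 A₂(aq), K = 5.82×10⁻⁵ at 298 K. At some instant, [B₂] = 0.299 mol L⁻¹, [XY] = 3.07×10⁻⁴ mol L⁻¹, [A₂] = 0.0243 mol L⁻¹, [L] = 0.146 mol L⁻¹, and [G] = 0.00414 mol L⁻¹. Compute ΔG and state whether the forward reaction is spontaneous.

ΔG = -6.74 kJ/mol; the forward reaction is spontaneous

Q = [L]³·[G]²·[A₂]² / ([XY]·[B₂]³) = (0.146)³·(0.00414)²·(0.0243)² / ((3.07×10⁻⁴)·(0.299)³) = 3.84×10⁻⁶
ΔG = RT ln(Q/K) = (8.314 J mol⁻¹ K⁻¹)(298 K) × ln(3.84×10⁻⁶/5.82×10⁻⁵)
   = (2.478 kJ/mol)(-2.718) = -6.74 kJ/mol
ΔG < 0, so the forward reaction is spontaneous (proceeds forward).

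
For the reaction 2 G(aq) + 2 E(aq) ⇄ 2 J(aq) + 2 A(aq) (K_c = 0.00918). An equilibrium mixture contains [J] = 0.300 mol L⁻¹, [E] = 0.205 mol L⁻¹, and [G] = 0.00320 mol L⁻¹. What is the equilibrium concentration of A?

[A] = 2.10×10⁻⁴ mol L⁻¹

At equilibrium, K_c = [J]²·[A]² / ([G]²·[E]²) = 0.00918.
(0.300)²·([A])² / ((0.00320)²·(0.205)²) = 0.00918
[A]² = 4.39×10⁻⁸ ⇒ [A] = 2.10×10⁻⁴ mol L⁻¹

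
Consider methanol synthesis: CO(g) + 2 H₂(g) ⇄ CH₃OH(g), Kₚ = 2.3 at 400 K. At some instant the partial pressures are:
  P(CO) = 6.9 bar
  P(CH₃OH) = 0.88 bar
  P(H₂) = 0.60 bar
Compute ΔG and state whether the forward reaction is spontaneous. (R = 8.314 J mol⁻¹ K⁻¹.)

ΔG = -6.22 kJ/mol; the forward reaction is spontaneous

Qₚ = P(CH₃OH) / (P(CO)·P(H₂)²) = (0.88) / ((6.9)·(0.60)²) = 0.354
ΔG = RT ln(Qₚ/Kₚ) = (8.314 J mol⁻¹ K⁻¹)(400 K) × ln(0.354/2.3)
   = (3.326 kJ/mol)(-1.871) = -6.22 kJ/mol
ΔG < 0, so the forward reaction is spontaneous (proceeds forward).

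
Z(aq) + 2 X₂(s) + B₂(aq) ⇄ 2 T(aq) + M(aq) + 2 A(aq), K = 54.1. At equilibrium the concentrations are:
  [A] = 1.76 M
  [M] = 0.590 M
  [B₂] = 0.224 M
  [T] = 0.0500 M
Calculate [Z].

[Z] = 3.77×10⁻⁴ M

(X₂ is a pure solid — omitted from K.)
At equilibrium, K = [T]²·[M]·[A]² / ([Z]·[B₂]) = 54.1.
(0.0500)²·(0.590)·(1.76)² / (([Z])·(0.224)) = 54.1
[Z] = 3.77×10⁻⁴ M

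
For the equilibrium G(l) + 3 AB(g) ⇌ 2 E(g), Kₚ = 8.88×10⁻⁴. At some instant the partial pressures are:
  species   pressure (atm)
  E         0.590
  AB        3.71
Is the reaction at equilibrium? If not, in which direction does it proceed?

to the left

(G is a pure liquid — omitted from Qₚ.)
Qₚ = P(E)² / P(AB)³ = (0.590)² / (3.71)³ = 0.00682
Qₚ = 0.00682 > Kₚ = 8.88×10⁻⁴, so the reverse reaction proceeds.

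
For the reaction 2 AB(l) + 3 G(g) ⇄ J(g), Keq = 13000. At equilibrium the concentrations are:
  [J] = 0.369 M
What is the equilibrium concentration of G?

[G] = 0.0305 M

(AB is a pure liquid — omitted from Keq.)
At equilibrium, Keq = [J] / [G]³ = 13000.
(0.369) / ([G])³ = 13000
[G]³ = 2.84×10⁻⁵ ⇒ [G] = 0.0305 M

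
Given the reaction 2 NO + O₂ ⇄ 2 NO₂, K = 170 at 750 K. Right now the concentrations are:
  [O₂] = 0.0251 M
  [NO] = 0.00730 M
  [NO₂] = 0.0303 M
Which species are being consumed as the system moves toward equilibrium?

NO₂ (products)

Q = [NO₂]² / ([NO]²·[O₂]) = (0.0303)² / ((0.00730)²·(0.0251)) = 686
Q = 686 > K = 170: net reverse reaction.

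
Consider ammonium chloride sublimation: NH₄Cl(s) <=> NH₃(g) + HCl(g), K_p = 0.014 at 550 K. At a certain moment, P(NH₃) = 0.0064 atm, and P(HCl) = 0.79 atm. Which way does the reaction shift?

toward products

(NH₄Cl is a pure solid — omitted from Q_p.)
Q_p = P(NH₃)·P(HCl) = (0.0064)·(0.79) = 0.0051
Q_p = 0.0051 < K_p = 0.014, so the forward reaction proceeds.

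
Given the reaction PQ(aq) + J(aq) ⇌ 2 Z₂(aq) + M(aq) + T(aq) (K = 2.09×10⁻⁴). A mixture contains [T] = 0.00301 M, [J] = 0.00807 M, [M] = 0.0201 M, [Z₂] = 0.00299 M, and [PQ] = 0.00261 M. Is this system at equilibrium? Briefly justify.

no; Q < K, reaction proceeds forward

Q = [Z₂]²·[M]·[T] / ([PQ]·[J]) = (0.00299)²·(0.0201)·(0.00301) / ((0.00261)·(0.00807)) = 2.57×10⁻⁵
Q = 2.57×10⁻⁵ < K = 2.09×10⁻⁴: net forward reaction.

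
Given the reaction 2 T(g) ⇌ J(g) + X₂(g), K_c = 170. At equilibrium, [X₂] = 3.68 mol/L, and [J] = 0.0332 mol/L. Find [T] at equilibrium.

[T] = 0.0268 mol/L

At equilibrium, K_c = [J]·[X₂] / [T]² = 170.
(0.0332)·(3.68) / ([T])² = 170
[T]² = 7.19e-4 ⇒ [T] = 0.0268 mol/L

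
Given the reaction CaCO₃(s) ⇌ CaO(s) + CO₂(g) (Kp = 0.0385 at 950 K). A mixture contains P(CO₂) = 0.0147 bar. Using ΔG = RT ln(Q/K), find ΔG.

ΔG = -7.60 kJ/mol

(CaCO₃, CaO are pure solids — omitted from Qp.)
Qp = P(CO₂) = 0.0147
ΔG = RT ln(Qp/Kp) = (8.314 J mol⁻¹ K⁻¹)(950 K) × ln(0.0147/0.0385)
   = (7.898 kJ/mol)(-0.9628) = -7.60 kJ/mol
ΔG < 0, so the forward reaction is spontaneous (proceeds forward).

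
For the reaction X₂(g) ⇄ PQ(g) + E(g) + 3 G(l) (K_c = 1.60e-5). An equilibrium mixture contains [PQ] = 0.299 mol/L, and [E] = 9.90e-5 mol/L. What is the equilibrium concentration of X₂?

[X₂] = 1.85 mol/L

(G is a pure liquid — omitted from K_c.)
At equilibrium, K_c = [PQ]·[E] / [X₂] = 1.60e-5.
(0.299)·(9.90e-5) / ([X₂]) = 1.60e-5
[X₂] = 1.85 mol/L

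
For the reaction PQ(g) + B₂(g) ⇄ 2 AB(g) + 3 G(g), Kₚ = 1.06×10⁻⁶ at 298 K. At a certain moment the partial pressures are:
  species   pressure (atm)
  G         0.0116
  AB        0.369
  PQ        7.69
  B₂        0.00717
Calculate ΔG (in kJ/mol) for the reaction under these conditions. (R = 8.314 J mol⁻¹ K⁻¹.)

Qₚ = P(AB)²·P(G)³ / (P(PQ)·P(B₂)) = (0.369)²·(0.0116)³ / ((7.69)·(0.00717)) = 3.85×10⁻⁶
ΔG = RT ln(Qₚ/Kₚ) = (8.314 J mol⁻¹ K⁻¹)(298 K) × ln(3.85×10⁻⁶/1.06×10⁻⁶)
   = (2.478 kJ/mol)(1.290) = 3.20 kJ/mol
ΔG > 0, so the forward reaction is non-spontaneous (proceeds in reverse).

ΔG = 3.20 kJ/mol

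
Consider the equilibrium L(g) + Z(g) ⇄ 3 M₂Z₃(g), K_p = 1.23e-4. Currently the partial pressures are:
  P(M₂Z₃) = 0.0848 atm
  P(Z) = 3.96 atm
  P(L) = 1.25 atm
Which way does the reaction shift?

Q_p = P(M₂Z₃)³ / (P(L)·P(Z)) = (0.0848)³ / ((1.25)·(3.96)) = 1.23e-4
Q_p = 1.23e-4 = K_p, so the system is already at equilibrium.

neither direction; the system is at equilibrium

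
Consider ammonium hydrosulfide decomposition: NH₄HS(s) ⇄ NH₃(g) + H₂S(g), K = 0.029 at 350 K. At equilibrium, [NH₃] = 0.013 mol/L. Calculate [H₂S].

(NH₄HS is a pure solid — omitted from K.)
At equilibrium, K = [NH₃]·[H₂S] = 0.029.
(0.013)·([H₂S]) = 0.029
[H₂S] = 2.23 = 2.2 mol/L

[H₂S] = 2.2 mol/L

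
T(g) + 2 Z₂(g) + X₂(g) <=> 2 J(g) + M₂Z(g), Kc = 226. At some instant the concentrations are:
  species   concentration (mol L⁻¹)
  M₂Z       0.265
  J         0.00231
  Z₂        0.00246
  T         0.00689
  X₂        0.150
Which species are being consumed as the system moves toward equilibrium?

none (at equilibrium)

Qc = [J]²·[M₂Z] / ([T]·[Z₂]²·[X₂]) = (0.00231)²·(0.265) / ((0.00689)·(0.00246)²·(0.150)) = 226
Qc = 226 = Kc; the system is at equilibrium.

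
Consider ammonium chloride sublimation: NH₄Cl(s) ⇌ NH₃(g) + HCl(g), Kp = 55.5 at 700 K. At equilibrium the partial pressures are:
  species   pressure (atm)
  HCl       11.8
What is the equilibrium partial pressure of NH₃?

(NH₄Cl is a pure solid — omitted from Kp.)
At equilibrium, Kp = P(NH₃)·P(HCl) = 55.5.
(P(NH₃))·(11.8) = 55.5
P(NH₃) = 4.70 atm

P(NH₃) = 4.70 atm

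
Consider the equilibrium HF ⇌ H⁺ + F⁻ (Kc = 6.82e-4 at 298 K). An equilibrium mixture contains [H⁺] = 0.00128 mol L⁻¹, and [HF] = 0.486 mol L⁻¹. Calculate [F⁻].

At equilibrium, Kc = [H⁺]·[F⁻] / [HF] = 6.82e-4.
(0.00128)·([F⁻]) / (0.486) = 6.82e-4
[F⁻] = 0.259 mol L⁻¹

[F⁻] = 0.259 mol L⁻¹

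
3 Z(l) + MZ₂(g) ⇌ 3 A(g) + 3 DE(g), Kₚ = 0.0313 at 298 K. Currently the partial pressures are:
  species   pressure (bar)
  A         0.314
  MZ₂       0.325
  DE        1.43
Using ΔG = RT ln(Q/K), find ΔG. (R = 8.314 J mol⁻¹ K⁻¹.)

(Z is a pure liquid — omitted from Qₚ.)
Qₚ = P(A)³·P(DE)³ / P(MZ₂) = (0.314)³·(1.43)³ / (0.325) = 0.279
ΔG = RT ln(Qₚ/Kₚ) = (8.314 J mol⁻¹ K⁻¹)(298 K) × ln(0.279/0.0313)
   = (2.478 kJ/mol)(2.188) = 5.42 kJ/mol
ΔG > 0, so the forward reaction is non-spontaneous (proceeds in reverse).

ΔG = 5.42 kJ/mol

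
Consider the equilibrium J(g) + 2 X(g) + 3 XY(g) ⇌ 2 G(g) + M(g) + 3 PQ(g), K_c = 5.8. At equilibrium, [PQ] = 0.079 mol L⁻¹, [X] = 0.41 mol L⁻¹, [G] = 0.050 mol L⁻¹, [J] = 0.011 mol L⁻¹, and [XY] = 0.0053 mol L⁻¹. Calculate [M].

[M] = 0.0013 mol L⁻¹

At equilibrium, K_c = [G]²·[M]·[PQ]³ / ([J]·[X]²·[XY]³) = 5.8.
(0.050)²·([M])·(0.079)³ / ((0.011)·(0.41)²·(0.0053)³) = 5.8
[M] = 0.00130 = 0.0013 mol L⁻¹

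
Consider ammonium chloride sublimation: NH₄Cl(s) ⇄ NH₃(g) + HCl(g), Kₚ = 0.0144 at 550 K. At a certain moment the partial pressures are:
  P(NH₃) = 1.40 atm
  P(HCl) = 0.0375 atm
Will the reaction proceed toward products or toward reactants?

(NH₄Cl is a pure solid — omitted from Qₚ.)
Qₚ = P(NH₃)·P(HCl) = (1.40)·(0.0375) = 0.0525
Qₚ = 0.0525 > Kₚ = 0.0144, so the reverse reaction proceeds.

to the left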